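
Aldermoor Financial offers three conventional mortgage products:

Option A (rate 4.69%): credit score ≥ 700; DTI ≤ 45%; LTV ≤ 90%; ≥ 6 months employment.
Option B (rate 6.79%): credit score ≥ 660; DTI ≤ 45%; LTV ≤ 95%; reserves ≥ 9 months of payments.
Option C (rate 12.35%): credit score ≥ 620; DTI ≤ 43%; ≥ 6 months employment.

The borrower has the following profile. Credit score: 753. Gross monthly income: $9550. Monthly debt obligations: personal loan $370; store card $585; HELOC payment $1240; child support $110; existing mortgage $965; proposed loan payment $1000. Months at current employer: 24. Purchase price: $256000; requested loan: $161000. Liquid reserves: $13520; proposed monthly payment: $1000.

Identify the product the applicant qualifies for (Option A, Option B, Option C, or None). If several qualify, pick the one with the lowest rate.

Option A

Total debts = (370 + 585 + 1,240 + 110 + 965 + 1,000) = 4,270; DTI = 4,270/9,550 = 44.7%.
LTV = 161,000/256,000 = 62.9%.
Reserves = 13,520/1,000 = 13.5 months.
Option A: score 753 ≥ 700; DTI 44.7% ≤ 45%; LTV 62.9% ≤ 90%; employment 24 ≥ 6 mo → qualifies.
Option B: score 753 ≥ 660; DTI 44.7% ≤ 45%; LTV 62.9% ≤ 95%; reserves 13.5 ≥ 9 mo → qualifies.
Option C: score 753 ≥ 620; DTI 44.7% > 43%; employment 24 ≥ 6 mo → does not qualify.
Qualifying: Option A, Option B. Lowest rate is 4.69% → Option A.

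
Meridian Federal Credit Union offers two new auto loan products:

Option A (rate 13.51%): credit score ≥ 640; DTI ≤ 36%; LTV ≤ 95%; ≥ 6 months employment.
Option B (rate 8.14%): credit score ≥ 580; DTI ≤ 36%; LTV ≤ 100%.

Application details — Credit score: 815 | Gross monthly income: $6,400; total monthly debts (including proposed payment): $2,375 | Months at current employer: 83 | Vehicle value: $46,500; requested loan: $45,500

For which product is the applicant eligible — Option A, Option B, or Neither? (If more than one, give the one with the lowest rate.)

Neither

DTI = 2,375/6,400 = 37.1%.
LTV = 45,500/46,500 = 97.8%.
Option A: score 815 ≥ 640; DTI 37.1% > 36%; LTV 97.8% > 95%; employment 83 ≥ 6 mo → does not qualify.
Option B: score 815 ≥ 580; DTI 37.1% > 36%; LTV 97.8% ≤ 100% → does not qualify.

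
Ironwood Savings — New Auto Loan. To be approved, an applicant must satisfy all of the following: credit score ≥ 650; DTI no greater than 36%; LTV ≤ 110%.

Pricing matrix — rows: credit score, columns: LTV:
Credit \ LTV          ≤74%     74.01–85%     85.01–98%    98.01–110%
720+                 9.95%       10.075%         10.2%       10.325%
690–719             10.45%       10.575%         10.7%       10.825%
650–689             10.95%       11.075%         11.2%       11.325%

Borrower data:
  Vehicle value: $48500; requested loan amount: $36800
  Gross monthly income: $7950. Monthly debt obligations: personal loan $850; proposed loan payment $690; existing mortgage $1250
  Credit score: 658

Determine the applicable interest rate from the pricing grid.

11.075%

Credit score 658 ≥ 650; Total monthly debts = (850 + 690 + 1,250) = 2,790. DTI = 2,790/7,950 = 35.1% ≤ 36%
LTV: 36,800 ÷ 48,500 = 75.9%, within 110% cap
Score 658 is in the 650–689 band; LTV 75.9% is in the 74.01–85% band → 11.075%.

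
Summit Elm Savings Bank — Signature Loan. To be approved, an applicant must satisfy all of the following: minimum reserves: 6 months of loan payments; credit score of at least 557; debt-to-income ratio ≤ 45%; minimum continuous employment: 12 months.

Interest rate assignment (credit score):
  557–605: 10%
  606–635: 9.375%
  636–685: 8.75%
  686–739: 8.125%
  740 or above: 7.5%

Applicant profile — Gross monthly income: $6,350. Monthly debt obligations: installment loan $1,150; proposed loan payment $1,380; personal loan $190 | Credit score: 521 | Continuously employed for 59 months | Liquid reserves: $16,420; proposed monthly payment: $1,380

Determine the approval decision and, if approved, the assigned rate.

Credit score 521 < 557 (below minimum)
Total monthly debts = (1,150 + 1,380 + 190) = 2,720. DTI: 2,720 ÷ 6,350 = 42.8%, within the 45% cap
Liquid reserves cover 16,420/1,380 = 11.9 months — ≥ 6 required
Employment 59 ≥ 12 months
Not all requirements met → denied.

Denied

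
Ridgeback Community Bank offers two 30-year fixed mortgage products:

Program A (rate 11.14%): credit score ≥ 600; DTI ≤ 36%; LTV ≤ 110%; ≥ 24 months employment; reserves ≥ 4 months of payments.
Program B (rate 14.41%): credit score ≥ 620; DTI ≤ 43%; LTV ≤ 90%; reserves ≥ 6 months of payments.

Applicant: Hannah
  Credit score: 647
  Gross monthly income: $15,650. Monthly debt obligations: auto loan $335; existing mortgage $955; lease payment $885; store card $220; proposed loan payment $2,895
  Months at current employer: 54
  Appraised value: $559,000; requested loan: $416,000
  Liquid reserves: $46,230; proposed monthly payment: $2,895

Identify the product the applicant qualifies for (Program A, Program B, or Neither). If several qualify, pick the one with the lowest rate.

Program A

Total debts = (335 + 955 + 885 + 220 + 2,895) = 5,290; DTI = 5,290/15,650 = 33.8%.
LTV = 416,000/559,000 = 74.4%.
Reserves = 46,230/2,895 = 16.0 months.
Program A: score 647 ≥ 600; DTI 33.8% ≤ 36%; LTV 74.4% ≤ 110%; employment 54 ≥ 24 mo; reserves 16.0 ≥ 4 mo → qualifies.
Program B: score 647 ≥ 620; DTI 33.8% ≤ 43%; LTV 74.4% ≤ 90%; reserves 16.0 ≥ 6 mo → qualifies.
Qualifying: Program A, Program B. Lowest rate is 11.14% → Program A.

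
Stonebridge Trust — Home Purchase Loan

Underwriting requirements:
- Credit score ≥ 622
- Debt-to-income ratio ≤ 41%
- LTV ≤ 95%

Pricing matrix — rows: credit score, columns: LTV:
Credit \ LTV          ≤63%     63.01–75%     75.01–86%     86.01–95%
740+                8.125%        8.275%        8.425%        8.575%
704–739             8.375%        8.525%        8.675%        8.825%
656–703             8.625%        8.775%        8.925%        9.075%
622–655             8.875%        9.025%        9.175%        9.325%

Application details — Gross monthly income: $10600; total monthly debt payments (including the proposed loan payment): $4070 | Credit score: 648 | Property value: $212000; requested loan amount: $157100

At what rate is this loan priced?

Credit score 648 ≥ 622; Debt-to-income = 4,070/10,600 = 38.4% — meets 41% limit
LTV = 157,100/212,000 = 74.1% ≤ 95%
Score 648 is in the 622–655 band; LTV 74.1% is in the 63.01–75% band → 9.025%.

9.025%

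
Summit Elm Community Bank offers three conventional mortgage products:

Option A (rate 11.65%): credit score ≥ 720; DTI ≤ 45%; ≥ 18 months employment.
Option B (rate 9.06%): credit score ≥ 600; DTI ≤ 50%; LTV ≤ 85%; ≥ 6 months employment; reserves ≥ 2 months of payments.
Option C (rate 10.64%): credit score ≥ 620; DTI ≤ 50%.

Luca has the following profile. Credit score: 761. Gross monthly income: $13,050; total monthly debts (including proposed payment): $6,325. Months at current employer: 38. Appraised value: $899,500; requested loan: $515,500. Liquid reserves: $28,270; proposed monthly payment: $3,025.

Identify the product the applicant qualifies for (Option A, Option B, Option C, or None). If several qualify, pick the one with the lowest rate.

Option B

DTI = 6,325/13,050 = 48.5%.
LTV = 515,500/899,500 = 57.3%.
Reserves = 28,270/3,025 = 9.3 months.
Option A: score 761 ≥ 720; DTI 48.5% > 45%; employment 38 ≥ 18 mo → does not qualify.
Option B: score 761 ≥ 600; DTI 48.5% ≤ 50%; LTV 57.3% ≤ 85%; employment 38 ≥ 6 mo; reserves 9.3 ≥ 2 mo → qualifies.
Option C: score 761 ≥ 620; DTI 48.5% ≤ 50% → qualifies.
Qualifying: Option B, Option C. Lowest rate is 9.06% → Option B.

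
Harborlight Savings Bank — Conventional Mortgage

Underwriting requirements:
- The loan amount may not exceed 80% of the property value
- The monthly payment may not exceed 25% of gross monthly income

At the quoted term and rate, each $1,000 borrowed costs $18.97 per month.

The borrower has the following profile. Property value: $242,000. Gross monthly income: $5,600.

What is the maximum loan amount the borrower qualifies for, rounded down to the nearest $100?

Payment cap: 25% × $5,600 = $1,400/month.
At $18.97 per $1,000, that supports 1,400/18.97 × 1,000 ≈ $73,800 → $73,800.
LTV cap: 80% × $242,000 = $193,600 → $193,600.
Binding constraint: payment-to-income.

$73,800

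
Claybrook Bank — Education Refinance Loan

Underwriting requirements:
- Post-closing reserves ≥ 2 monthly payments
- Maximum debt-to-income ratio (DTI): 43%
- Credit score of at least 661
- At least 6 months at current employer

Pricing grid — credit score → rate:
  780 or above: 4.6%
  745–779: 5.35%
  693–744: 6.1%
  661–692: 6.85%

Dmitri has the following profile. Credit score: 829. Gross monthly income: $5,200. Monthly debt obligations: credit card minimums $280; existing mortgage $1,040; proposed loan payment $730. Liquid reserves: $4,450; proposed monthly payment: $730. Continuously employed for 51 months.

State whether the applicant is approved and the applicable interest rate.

Approved at 4.6%

Credit score 829 ≥ 661 (meets minimum)
Employment 51 ≥ 6 months
Liquid reserves cover 4,450/730 = 6.1 months — ≥ 2 required
Total monthly debts = (280 + 1,040 + 730) = 2,050. DTI = 2,050/5,200 = 39.4% ≤ 43%
All requirements met. Score 829 falls in the 780 or above tier → 4.6%.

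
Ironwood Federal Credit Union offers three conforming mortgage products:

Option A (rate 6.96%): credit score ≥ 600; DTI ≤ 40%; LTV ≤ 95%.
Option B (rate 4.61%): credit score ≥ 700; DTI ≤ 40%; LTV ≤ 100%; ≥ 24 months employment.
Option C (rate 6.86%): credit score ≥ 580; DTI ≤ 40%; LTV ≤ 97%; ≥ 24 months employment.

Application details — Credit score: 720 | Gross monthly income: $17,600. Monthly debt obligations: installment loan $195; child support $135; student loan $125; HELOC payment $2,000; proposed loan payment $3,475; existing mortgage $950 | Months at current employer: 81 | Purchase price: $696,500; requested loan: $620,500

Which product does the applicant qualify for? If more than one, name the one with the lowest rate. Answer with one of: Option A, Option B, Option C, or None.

Total debts = (195 + 135 + 125 + 2,000 + 3,475 + 950) = 6,880; DTI = 6,880/17,600 = 39.1%.
LTV = 620,500/696,500 = 89.1%.
Option A: score 720 ≥ 600; DTI 39.1% ≤ 40%; LTV 89.1% ≤ 95% → qualifies.
Option B: score 720 ≥ 700; DTI 39.1% ≤ 40%; LTV 89.1% ≤ 100%; employment 81 ≥ 24 mo → qualifies.
Option C: score 720 ≥ 580; DTI 39.1% ≤ 40%; LTV 89.1% ≤ 97%; employment 81 ≥ 24 mo → qualifies.
Qualifying: Option A, Option B, Option C. Lowest rate is 4.61% → Option B.

Option B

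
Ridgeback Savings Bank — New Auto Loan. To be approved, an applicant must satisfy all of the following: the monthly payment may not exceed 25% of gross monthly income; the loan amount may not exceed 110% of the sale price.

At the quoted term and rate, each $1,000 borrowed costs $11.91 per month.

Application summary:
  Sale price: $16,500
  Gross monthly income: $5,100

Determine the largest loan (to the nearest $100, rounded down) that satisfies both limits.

Payment cap: 25% × $5,100 = $1,275/month.
At $11.91 per $1,000, that supports 1,275/11.91 × 1,000 ≈ $107,052 → $107,000.
LTV cap: 110% × $16,500 = $18,150 → $18,100.
Binding constraint: loan-to-value.

$18,100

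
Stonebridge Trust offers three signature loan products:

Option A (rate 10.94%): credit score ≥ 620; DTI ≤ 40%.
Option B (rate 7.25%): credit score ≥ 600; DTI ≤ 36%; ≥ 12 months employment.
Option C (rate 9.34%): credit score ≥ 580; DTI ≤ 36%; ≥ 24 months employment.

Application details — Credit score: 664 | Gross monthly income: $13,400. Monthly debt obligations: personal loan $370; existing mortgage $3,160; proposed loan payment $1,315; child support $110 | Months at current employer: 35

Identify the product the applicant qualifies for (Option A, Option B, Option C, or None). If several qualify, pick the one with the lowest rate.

Total debts = (370 + 3,160 + 1,315 + 110) = 4,955; DTI = 4,955/13,400 = 37%.
Option A: score 664 ≥ 620; DTI 37% ≤ 40% → qualifies.
Option B: score 664 ≥ 600; DTI 37% > 36%; employment 35 ≥ 12 mo → does not qualify.
Option C: score 664 ≥ 580; DTI 37% > 36%; employment 35 ≥ 24 mo → does not qualify.

Option A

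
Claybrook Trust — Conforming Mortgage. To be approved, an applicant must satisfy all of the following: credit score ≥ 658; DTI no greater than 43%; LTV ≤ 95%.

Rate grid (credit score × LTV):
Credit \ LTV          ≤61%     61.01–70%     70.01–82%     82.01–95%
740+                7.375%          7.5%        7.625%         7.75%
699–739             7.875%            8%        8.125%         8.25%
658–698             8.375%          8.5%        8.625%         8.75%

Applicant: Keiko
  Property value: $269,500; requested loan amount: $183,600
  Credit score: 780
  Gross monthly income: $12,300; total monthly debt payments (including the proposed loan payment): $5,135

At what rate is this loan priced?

Credit score 780 ≥ 658; Debt-to-income = 5,135/12,300 = 41.7% — meets 43% limit
LTV = 183,600/269,500 = 68.1% ≤ 95%
Credit 780 → row 740+; LTV 68.1% → column 61.01–70%. Grid cell → 7.5%.

7.5%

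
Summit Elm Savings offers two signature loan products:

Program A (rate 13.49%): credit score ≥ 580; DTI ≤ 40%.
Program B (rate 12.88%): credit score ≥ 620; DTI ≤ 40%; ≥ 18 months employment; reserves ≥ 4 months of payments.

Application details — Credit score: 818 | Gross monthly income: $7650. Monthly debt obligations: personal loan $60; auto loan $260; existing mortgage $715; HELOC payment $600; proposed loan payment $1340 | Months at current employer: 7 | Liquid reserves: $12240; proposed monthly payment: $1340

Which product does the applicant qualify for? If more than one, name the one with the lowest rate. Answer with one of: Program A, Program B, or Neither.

Total debts = (60 + 260 + 715 + 600 + 1,340) = 2,975; DTI = 2,975/7,650 = 38.9%.
Reserves = 12,240/1,340 = 9.1 months.
Program A: score 818 ≥ 580; DTI 38.9% ≤ 40% → qualifies.
Program B: score 818 ≥ 620; DTI 38.9% ≤ 40%; employment 7 < 18 mo; reserves 9.1 ≥ 4 mo → does not qualify.

Program A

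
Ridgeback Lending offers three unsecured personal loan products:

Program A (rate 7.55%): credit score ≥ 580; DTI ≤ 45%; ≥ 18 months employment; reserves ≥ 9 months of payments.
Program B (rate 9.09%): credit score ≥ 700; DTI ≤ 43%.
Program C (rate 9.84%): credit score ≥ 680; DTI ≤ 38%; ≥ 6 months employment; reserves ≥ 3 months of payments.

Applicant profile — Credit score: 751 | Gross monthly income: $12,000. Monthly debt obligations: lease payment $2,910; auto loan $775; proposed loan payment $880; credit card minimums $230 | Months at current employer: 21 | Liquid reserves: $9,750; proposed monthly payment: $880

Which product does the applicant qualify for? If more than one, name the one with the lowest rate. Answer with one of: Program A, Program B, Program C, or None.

Program A

Total debts = (2,910 + 775 + 880 + 230) = 4,795; DTI = 4,795/12,000 = 40%.
Reserves = 9,750/880 = 11.1 months.
Program A: score 751 ≥ 580; DTI 40% ≤ 45%; employment 21 ≥ 18 mo; reserves 11.1 ≥ 9 mo → qualifies.
Program B: score 751 ≥ 700; DTI 40% ≤ 43% → qualifies.
Program C: score 751 ≥ 680; DTI 40% > 38%; employment 21 ≥ 6 mo; reserves 11.1 ≥ 3 mo → does not qualify.
Qualifying: Program A, Program B. Lowest rate is 7.55% → Program A.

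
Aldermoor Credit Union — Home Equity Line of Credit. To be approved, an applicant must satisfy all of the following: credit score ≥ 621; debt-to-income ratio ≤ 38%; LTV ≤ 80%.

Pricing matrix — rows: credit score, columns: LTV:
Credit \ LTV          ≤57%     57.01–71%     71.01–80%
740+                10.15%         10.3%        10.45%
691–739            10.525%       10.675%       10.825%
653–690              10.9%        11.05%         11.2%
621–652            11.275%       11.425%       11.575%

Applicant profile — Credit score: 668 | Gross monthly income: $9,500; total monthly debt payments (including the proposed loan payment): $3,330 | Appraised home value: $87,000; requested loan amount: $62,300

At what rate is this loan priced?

Credit score 668 ≥ 621; DTI = 3,330/9,500 = 35.1% ≤ 38%
Loan-to-value = 62,300/87,000 = 71.6% — pass (80% max)
Row: 668 falls in 653–690. Column: 71.6% falls in 71.01–80%. Rate = 11.2%.

11.2%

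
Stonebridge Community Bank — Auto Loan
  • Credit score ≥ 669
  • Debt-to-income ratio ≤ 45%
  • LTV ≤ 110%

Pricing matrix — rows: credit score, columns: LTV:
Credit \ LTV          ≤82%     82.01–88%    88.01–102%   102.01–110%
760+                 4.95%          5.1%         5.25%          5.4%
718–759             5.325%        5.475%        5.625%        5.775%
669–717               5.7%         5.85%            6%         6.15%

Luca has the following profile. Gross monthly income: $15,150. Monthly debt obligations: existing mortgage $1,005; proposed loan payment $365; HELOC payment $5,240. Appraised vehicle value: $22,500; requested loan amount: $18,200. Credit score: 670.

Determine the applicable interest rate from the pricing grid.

5.7%

Credit score 670 ≥ 669; Total monthly debts = (1,005 + 365 + 5,240) = 6,610. Debt-to-income = 6,610/15,150 = 43.6% — meets 45% limit
Loan-to-value = 18,200/22,500 = 80.9% — pass (110% max)
Row: 670 falls in 669–717. Column: 80.9% falls in ≤82%. Rate = 5.7%.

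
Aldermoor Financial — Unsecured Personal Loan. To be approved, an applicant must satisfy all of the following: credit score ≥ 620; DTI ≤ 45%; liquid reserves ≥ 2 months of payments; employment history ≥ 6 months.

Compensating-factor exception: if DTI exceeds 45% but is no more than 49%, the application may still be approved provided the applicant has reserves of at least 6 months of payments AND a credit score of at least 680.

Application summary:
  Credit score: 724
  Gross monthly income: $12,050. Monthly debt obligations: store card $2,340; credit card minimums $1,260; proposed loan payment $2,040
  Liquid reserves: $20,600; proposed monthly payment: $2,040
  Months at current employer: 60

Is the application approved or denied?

Credit score 724 ≥ 620 (meets base)
Total debts = (2,340 + 1,260 + 2,040) = 5,640. DTI = 5,640/12,050 = 46.8% > 45% — standard DTI limit exceeded.
Reserves: 20,600 ÷ 2,040 = 10.1 months (meets 2-month minimum)
Employment 60 ≥ 6 months
46.8% falls in the override range (45%–49%), so the compensating-factor test applies.
Override check — reserves: 10.1 mo (ok); score: 724 (ok).
Both override conditions satisfied; DTI exception granted.

Approved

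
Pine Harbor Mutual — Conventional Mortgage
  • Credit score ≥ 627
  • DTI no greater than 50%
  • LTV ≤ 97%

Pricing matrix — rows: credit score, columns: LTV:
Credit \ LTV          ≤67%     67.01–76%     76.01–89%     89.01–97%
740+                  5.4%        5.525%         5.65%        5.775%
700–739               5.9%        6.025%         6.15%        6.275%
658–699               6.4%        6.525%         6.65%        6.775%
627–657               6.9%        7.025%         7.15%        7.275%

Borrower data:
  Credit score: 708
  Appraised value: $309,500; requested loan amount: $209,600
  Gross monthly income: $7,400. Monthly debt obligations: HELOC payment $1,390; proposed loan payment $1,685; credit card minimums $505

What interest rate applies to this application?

6.025%

Credit score 708 ≥ 627; Total monthly debts = (1,390 + 1,685 + 505) = 3,580. Debt-to-income = 3,580/7,400 = 48.4% — meets 50% limit
Loan-to-value = 209,600/309,500 = 67.7% — pass (97% max)
Row: 708 falls in 700–739. Column: 67.7% falls in 67.01–76%. Rate = 6.025%.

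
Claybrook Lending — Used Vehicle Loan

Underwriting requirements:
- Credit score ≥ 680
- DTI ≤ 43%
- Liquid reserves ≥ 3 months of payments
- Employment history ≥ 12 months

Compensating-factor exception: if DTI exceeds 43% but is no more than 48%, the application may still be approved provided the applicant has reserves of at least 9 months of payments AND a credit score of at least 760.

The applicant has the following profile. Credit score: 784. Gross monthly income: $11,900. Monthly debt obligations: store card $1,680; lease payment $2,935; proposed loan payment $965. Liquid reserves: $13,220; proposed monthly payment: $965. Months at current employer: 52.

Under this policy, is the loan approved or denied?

Approved

Credit score 784 ≥ 680 (meets base)
Total debts = (1,680 + 2,935 + 965) = 5,580. DTI = 5,580/11,900 = 46.9% > 43% — standard DTI limit exceeded.
Reserves: 13,220 ÷ 965 = 13.7 months (meets 3-month minimum)
Employment 52 ≥ 12 months
46.9% falls in the override range (43%–48%), so the compensating-factor test applies.
Override check — reserves: 13.7 mo (ok); score: 784 (ok).
Both compensating conditions met → exception applies.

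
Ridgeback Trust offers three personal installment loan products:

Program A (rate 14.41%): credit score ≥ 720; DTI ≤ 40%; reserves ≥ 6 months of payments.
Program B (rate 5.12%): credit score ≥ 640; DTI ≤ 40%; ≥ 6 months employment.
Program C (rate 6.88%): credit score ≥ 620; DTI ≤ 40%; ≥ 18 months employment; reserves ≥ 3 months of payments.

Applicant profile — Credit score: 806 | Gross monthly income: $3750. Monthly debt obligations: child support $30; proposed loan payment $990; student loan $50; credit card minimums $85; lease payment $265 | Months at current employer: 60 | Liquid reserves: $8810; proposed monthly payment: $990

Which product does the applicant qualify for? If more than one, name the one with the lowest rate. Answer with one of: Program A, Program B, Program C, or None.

Program B

Total debts = (30 + 990 + 50 + 85 + 265) = 1,420; DTI = 1,420/3,750 = 37.9%.
Reserves = 8,810/990 = 8.9 months.
Program A: score 806 ≥ 720; DTI 37.9% ≤ 40%; reserves 8.9 ≥ 6 mo → qualifies.
Program B: score 806 ≥ 640; DTI 37.9% ≤ 40%; employment 60 ≥ 6 mo → qualifies.
Program C: score 806 ≥ 620; DTI 37.9% ≤ 40%; employment 60 ≥ 18 mo; reserves 8.9 ≥ 3 mo → qualifies.
Qualifying: Program A, Program B, Program C. Lowest rate is 5.12% → Program B.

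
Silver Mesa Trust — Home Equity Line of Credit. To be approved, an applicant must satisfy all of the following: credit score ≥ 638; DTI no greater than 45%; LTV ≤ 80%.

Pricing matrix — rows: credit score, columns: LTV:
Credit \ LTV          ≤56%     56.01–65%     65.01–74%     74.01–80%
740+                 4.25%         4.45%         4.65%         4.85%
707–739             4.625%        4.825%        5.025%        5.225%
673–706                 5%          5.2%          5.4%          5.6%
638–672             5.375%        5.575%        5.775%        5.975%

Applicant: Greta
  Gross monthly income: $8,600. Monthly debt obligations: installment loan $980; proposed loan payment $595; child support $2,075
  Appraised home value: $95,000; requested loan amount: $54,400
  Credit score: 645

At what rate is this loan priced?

Credit score 645 ≥ 638; Total monthly debts = (980 + 595 + 2,075) = 3,650. Debt-to-income = 3,650/8,600 = 42.4% — meets 45% limit
Loan-to-value = 54,400/95,000 = 57.3% — pass (80% max)
Row: 645 falls in 638–672. Column: 57.3% falls in 56.01–65%. Rate = 5.575%.

5.575%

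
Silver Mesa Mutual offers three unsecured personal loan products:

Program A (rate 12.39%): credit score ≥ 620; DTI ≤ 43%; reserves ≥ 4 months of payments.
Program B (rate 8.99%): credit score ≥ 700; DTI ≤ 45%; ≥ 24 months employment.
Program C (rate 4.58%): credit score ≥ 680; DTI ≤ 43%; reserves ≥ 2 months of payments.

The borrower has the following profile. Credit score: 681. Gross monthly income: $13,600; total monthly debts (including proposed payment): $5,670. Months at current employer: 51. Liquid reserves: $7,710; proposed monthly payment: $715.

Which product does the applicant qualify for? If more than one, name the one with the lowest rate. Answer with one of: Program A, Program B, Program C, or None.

DTI = 5,670/13,600 = 41.7%.
Reserves = 7,710/715 = 10.8 months.
Program A: score 681 ≥ 620; DTI 41.7% ≤ 43%; reserves 10.8 ≥ 4 mo → qualifies.
Program B: score 681 < 700; DTI 41.7% ≤ 45%; employment 51 ≥ 24 mo → does not qualify.
Program C: score 681 ≥ 680; DTI 41.7% ≤ 43%; reserves 10.8 ≥ 2 mo → qualifies.
Qualifying: Program A, Program C. Lowest rate is 4.58% → Program C.

Program C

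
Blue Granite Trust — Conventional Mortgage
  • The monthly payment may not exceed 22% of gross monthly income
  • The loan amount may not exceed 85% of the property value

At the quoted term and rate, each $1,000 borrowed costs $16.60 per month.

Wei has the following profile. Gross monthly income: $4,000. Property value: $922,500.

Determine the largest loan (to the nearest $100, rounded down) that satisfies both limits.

Payment cap: 22% × $4,000 = $880/month.
At $16.60 per $1,000, that supports 880/16.60 × 1,000 ≈ $53,012 → $53,000.
LTV cap: 85% × $922,500 = $784,125 → $784,100.
Binding constraint: payment-to-income.

$53,000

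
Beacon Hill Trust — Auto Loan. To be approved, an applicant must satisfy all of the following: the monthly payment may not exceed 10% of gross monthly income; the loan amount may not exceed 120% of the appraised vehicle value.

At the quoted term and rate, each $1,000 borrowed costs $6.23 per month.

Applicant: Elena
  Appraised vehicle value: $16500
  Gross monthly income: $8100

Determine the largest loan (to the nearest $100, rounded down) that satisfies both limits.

Payment cap: 10% × $8,100 = $810/month.
At $6.23 per $1,000, that supports 810/6.23 × 1,000 ≈ $130,016 → $130,000.
LTV cap: 120% × $16,500 = $19,800 → $19,800.
Binding constraint: loan-to-value.

$19,800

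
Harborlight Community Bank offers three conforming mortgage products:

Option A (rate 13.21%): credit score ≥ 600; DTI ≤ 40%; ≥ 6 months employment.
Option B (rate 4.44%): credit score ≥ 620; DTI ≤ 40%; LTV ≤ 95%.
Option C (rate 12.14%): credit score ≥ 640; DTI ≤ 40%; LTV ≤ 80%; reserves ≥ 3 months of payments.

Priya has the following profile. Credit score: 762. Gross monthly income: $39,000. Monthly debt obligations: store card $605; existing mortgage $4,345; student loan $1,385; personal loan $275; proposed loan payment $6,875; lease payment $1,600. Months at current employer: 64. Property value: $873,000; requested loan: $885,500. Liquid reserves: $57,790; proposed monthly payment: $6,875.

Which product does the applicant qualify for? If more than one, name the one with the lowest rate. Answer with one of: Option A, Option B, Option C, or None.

Total debts = (605 + 4,345 + 1,385 + 275 + 6,875 + 1,600) = 15,085; DTI = 15,085/39,000 = 38.7%.
LTV = 885,500/873,000 = 101.4%.
Reserves = 57,790/6,875 = 8.4 months.
Option A: score 762 ≥ 600; DTI 38.7% ≤ 40%; employment 64 ≥ 6 mo → qualifies.
Option B: score 762 ≥ 620; DTI 38.7% ≤ 40%; LTV 101.4% > 95% → does not qualify.
Option C: score 762 ≥ 640; DTI 38.7% ≤ 40%; LTV 101.4% > 80%; reserves 8.4 ≥ 3 mo → does not qualify.

Option A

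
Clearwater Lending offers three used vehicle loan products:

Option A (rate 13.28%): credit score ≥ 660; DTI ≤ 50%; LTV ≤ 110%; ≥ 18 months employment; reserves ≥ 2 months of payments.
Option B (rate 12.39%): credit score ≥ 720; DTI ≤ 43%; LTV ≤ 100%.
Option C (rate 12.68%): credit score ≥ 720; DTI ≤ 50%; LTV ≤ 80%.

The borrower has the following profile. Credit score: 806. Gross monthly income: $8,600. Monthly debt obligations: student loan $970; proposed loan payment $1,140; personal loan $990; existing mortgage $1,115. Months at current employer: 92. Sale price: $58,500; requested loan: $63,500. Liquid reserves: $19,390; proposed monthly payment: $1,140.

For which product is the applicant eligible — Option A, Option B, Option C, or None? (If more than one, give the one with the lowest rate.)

Option A

Total debts = (970 + 1,140 + 990 + 1,115) = 4,215; DTI = 4,215/8,600 = 49%.
LTV = 63,500/58,500 = 108.5%.
Reserves = 19,390/1,140 = 17.0 months.
Option A: score 806 ≥ 660; DTI 49% ≤ 50%; LTV 108.5% ≤ 110%; employment 92 ≥ 18 mo; reserves 17.0 ≥ 2 mo → qualifies.
Option B: score 806 ≥ 720; DTI 49% > 43%; LTV 108.5% > 100% → does not qualify.
Option C: score 806 ≥ 720; DTI 49% ≤ 50%; LTV 108.5% > 80% → does not qualify.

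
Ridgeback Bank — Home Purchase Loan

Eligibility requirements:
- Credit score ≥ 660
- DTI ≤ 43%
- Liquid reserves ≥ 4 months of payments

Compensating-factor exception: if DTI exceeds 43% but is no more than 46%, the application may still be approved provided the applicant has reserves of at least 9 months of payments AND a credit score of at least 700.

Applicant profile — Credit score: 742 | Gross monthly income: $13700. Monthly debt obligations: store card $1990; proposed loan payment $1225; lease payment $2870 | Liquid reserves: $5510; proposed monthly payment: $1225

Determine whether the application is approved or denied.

Denied

Credit score 742 ≥ 660 (meets base)
Total debts = (1,990 + 1,225 + 2,870) = 6,085. DTI: 6,085 ÷ 13,700 = 44.4%, over the 43% base limit.
Reserves = 5,510/1,225 = 4.5 months ≥ 4
44.4% falls in the override range (43%–46%), so the compensating-factor test applies.
Reserves 4.5 < 9 months; credit score 742 ≥ 700.
Compensating-factor requirement not fully met.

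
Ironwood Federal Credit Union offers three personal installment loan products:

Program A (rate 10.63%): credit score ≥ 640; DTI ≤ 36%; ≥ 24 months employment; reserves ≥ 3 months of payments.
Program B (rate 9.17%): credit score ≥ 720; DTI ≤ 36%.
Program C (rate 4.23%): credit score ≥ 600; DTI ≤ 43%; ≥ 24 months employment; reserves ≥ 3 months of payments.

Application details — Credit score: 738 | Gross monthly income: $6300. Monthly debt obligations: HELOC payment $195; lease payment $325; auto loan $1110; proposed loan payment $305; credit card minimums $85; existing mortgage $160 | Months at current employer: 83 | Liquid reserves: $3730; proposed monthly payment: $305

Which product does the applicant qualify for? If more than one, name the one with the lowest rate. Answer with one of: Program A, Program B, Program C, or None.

Program C

Total debts = (195 + 325 + 1,110 + 305 + 85 + 160) = 2,180; DTI = 2,180/6,300 = 34.6%.
Reserves = 3,730/305 = 12.2 months.
Program A: score 738 ≥ 640; DTI 34.6% ≤ 36%; employment 83 ≥ 24 mo; reserves 12.2 ≥ 3 mo → qualifies.
Program B: score 738 ≥ 720; DTI 34.6% ≤ 36% → qualifies.
Program C: score 738 ≥ 600; DTI 34.6% ≤ 43%; employment 83 ≥ 24 mo; reserves 12.2 ≥ 3 mo → qualifies.
Qualifying: Program A, Program B, Program C. Lowest rate is 4.23% → Program C.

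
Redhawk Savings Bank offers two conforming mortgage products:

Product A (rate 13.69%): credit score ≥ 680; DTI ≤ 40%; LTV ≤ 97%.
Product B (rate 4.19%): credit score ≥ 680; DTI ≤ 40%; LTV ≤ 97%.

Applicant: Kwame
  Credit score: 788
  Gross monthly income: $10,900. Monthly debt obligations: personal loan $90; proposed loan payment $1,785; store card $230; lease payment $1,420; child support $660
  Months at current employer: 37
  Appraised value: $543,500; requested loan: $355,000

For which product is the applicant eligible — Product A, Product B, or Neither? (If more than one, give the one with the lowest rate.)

Product B

Total debts = (90 + 1,785 + 230 + 1,420 + 660) = 4,185; DTI = 4,185/10,900 = 38.4%.
LTV = 355,000/543,500 = 65.3%.
Product A: score 788 ≥ 680; DTI 38.4% ≤ 40%; LTV 65.3% ≤ 97% → qualifies.
Product B: score 788 ≥ 680; DTI 38.4% ≤ 40%; LTV 65.3% ≤ 97% → qualifies.
Qualifying: Product A, Product B. Lowest rate is 4.19% → Product B.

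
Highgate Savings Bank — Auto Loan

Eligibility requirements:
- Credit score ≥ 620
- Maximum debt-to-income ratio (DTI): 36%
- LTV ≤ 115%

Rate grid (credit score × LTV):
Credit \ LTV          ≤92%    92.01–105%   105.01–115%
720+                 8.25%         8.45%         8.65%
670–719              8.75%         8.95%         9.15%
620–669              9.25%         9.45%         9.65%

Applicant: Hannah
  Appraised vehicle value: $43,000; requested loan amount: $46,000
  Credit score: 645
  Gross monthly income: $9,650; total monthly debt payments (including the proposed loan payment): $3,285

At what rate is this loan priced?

9.65%

Credit score 645 ≥ 620; DTI = 3,285/9,650 = 34% ≤ 36%
LTV = 46,000/43,000 = 107% ≤ 115%
Score 645 is in the 620–669 band; LTV 107% is in the 105.01–115% band → 9.65%.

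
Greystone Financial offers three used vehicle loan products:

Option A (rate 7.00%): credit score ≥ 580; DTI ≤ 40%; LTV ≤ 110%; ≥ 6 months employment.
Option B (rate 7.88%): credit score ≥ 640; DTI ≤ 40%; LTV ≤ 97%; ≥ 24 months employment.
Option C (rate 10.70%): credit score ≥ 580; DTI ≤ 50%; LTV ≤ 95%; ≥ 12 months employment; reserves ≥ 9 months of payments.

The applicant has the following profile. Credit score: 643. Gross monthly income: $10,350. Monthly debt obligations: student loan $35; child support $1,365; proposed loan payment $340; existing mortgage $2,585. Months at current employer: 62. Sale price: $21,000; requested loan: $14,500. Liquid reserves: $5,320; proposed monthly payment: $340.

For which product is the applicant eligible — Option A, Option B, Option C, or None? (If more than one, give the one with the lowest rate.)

Option C

Total debts = (35 + 1,365 + 340 + 2,585) = 4,325; DTI = 4,325/10,350 = 41.8%.
LTV = 14,500/21,000 = 69%.
Reserves = 5,320/340 = 15.6 months.
Option A: score 643 ≥ 580; DTI 41.8% > 40%; LTV 69% ≤ 110%; employment 62 ≥ 6 mo → does not qualify.
Option B: score 643 ≥ 640; DTI 41.8% > 40%; LTV 69% ≤ 97%; employment 62 ≥ 24 mo → does not qualify.
Option C: score 643 ≥ 580; DTI 41.8% ≤ 50%; LTV 69% ≤ 95%; employment 62 ≥ 12 mo; reserves 15.6 ≥ 9 mo → qualifies.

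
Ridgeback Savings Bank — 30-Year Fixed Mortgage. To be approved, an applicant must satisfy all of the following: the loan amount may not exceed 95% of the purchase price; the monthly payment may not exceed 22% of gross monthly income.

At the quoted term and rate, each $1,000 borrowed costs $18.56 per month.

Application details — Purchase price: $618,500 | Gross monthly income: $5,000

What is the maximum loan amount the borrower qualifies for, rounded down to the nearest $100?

Payment cap: 22% × $5,000 = $1,100/month.
At $18.56 per $1,000, that supports 1,100/18.56 × 1,000 ≈ $59,267 → $59,200.
LTV cap: 95% × $618,500 = $587,575 → $587,500.
Binding constraint: payment-to-income.

$59,200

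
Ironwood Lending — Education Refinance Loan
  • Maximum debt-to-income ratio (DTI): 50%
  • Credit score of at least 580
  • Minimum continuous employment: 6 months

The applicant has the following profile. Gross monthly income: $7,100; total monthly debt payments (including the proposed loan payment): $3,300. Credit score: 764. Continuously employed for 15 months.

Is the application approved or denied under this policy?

DTI = 3,300/7,100 = 46.5% ≤ 50%
Credit score 764 ≥ 580 (meets)
Employment 15 ≥ 6 months
All criteria satisfied.

Approved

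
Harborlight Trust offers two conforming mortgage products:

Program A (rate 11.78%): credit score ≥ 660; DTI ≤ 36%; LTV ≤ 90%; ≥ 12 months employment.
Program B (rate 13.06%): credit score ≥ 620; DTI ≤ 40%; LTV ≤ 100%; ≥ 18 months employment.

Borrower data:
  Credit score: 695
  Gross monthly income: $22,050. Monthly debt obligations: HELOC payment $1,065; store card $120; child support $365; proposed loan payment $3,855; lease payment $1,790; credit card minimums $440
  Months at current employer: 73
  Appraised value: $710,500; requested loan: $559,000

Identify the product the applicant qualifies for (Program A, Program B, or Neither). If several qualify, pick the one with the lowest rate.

Total debts = (1,065 + 120 + 365 + 3,855 + 1,790 + 440) = 7,635; DTI = 7,635/22,050 = 34.6%.
LTV = 559,000/710,500 = 78.7%.
Program A: score 695 ≥ 660; DTI 34.6% ≤ 36%; LTV 78.7% ≤ 90%; employment 73 ≥ 12 mo → qualifies.
Program B: score 695 ≥ 620; DTI 34.6% ≤ 40%; LTV 78.7% ≤ 100%; employment 73 ≥ 18 mo → qualifies.
Qualifying: Program A, Program B. Lowest rate is 11.78% → Program A.

Program A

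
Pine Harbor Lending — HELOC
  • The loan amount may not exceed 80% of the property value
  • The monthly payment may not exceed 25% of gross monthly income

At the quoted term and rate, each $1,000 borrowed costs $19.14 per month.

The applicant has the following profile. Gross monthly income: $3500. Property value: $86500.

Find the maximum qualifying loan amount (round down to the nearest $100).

$45,700

Payment cap: 25% × $3,500 = $875/month.
At $19.14 per $1,000, that supports 875/19.14 × 1,000 ≈ $45,715 → $45,700.
LTV cap: 80% × $86,500 = $69,200 → $69,200.
Binding constraint: payment-to-income.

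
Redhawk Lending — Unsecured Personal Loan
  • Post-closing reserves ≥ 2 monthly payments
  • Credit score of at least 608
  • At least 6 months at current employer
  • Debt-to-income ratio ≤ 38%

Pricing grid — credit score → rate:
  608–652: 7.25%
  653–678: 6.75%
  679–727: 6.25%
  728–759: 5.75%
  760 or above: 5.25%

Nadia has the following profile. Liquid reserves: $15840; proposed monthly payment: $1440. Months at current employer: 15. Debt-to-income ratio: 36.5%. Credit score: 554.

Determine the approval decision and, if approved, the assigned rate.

Denied

Credit score 554 < 608 (below minimum)
Employment 15 ≥ 6 months
Debt-to-income 36.5% vs 38% cap — pass
Liquid reserves cover 15,840/1,440 = 11.0 months — ≥ 2 required
Not all requirements met → denied.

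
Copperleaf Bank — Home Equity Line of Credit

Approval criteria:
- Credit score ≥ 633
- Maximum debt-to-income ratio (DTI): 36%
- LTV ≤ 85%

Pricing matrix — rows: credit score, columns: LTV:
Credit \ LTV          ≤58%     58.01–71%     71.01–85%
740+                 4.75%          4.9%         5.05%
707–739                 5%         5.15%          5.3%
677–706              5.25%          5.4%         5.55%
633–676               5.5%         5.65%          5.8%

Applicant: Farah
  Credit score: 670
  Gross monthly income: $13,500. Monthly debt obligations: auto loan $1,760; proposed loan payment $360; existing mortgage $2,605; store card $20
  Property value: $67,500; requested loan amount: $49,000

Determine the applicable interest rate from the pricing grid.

5.8%

Credit score 670 ≥ 633; Total monthly debts = (1,760 + 360 + 2,605 + 20) = 4,745. DTI = 4,745/13,500 = 35.1% ≤ 36%
LTV = 49,000/67,500 = 72.6% ≤ 85%
Credit 670 → row 633–676; LTV 72.6% → column 71.01–85%. Grid cell → 5.8%.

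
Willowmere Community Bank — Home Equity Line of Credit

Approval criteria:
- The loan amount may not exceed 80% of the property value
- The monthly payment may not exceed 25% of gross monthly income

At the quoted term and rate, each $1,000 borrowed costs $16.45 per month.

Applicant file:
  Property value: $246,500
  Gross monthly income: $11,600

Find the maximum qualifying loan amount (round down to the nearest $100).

$176,200

Payment cap: 25% × $11,600 = $2,900/month.
At $16.45 per $1,000, that supports 2,900/16.45 × 1,000 ≈ $176,291 → $176,200.
LTV cap: 80% × $246,500 = $197,200 → $197,200.
Binding constraint: payment-to-income.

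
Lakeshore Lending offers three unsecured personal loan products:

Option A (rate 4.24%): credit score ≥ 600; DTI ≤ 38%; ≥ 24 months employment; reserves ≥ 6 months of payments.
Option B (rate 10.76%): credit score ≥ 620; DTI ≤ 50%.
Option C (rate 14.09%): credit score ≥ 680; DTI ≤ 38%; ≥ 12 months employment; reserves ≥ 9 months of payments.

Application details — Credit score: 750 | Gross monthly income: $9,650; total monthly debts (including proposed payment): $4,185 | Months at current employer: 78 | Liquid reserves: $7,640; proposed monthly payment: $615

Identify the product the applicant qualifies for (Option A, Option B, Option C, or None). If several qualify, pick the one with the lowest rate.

DTI = 4,185/9,650 = 43.4%.
Reserves = 7,640/615 = 12.4 months.
Option A: score 750 ≥ 600; DTI 43.4% > 38%; employment 78 ≥ 24 mo; reserves 12.4 ≥ 6 mo → does not qualify.
Option B: score 750 ≥ 620; DTI 43.4% ≤ 50% → qualifies.
Option C: score 750 ≥ 680; DTI 43.4% > 38%; employment 78 ≥ 12 mo; reserves 12.4 ≥ 9 mo → does not qualify.

Option B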